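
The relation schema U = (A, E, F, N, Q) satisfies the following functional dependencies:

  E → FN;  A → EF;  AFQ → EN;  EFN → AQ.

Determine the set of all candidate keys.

{A}⁺: A→EF adds E, F; E→FN adds N; EFN→AQ adds Q → {A, E, F, N, Q}.
{E}⁺: E→FN adds F, N; EFN→AQ adds A, Q → {A, E, F, N, Q}.
Any other superkey contains one of these as a subset, so there are no further candidate keys.

(A), (E)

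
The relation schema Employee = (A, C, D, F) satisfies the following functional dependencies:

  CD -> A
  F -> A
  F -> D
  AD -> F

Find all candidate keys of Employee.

Attribute C never appears on the right-hand side of any dependency, so C must belong to every candidate key.
{C}⁺ = {C}, which is not all of the schema, so we must add further attributes.
{C, D}⁺: CD→A adds A; AD→F adds F → {A, C, D, F}. Minimal: {D}⁺ = {D}; {C}⁺ = {C} — none reach the full schema.
{C, F}⁺: F→A adds A; F→D adds D → {A, C, D, F}. Minimal: {F}⁺ = {A, D, F}; {C}⁺ = {C} — none reach the full schema.
Any other superkey contains one of these as a subset, so there are no further candidate keys.

{C, D}, {C, F}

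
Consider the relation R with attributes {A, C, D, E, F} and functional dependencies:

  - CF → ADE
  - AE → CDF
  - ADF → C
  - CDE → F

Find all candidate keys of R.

AE, CF, ADF, CDE

{A, E}⁺: AE→CDF adds C, D, F → {A, C, D, E, F}. Minimal: {E}⁺ = {E}; {A}⁺ = {A} — none reach the full schema.
{C, F}⁺: CF→ADE adds A, D, E → {A, C, D, E, F}. Minimal: {F}⁺ = {F}; {C}⁺ = {C} — none reach the full schema.
{A, D, F}⁺: ADF→C adds C; CF→ADE adds E → {A, C, D, E, F}. Minimal: {D, F}⁺ = {D, F}; {A, F}⁺ = {A, F}; {A, D}⁺ = {A, D} — none reach the full schema.
{C, D, E}⁺: CDE→F adds F; CF→ADE adds A → {A, C, D, E, F}. Minimal: {D, E}⁺ = {D, E}; {C, E}⁺ = {C, E}; {C, D}⁺ = {C, D} — none reach the full schema.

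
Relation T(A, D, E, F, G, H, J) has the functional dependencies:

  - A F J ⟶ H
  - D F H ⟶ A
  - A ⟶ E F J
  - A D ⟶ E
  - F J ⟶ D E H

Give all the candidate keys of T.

{A, G}⁺: A→EFJ adds E, F, J; FJ→DEH adds D, H → {A, D, E, F, G, H, J}. Minimal: {G}⁺ = {G}; {A}⁺ = {A, D, E, F, H, J} — none reach the full schema.
{F, G, J}⁺: FJ→DEH adds D, E, H; DFH→A adds A → {A, D, E, F, G, H, J}. Minimal: {G, J}⁺ = {G, J}; {F, J}⁺ = {A, D, E, F, H, J}; {F, G}⁺ = {F, G} — none reach the full schema.
{D, F, G, H}⁺: DFH→A adds A; A→EFJ adds E, J → {A, D, E, F, G, H, J}. Minimal: {F, G, H}⁺ = {F, G, H}; {D, G, H}⁺ = {D, G, H}; {D, F, H}⁺ = {A, D, E, F, H, J}; … — none reach the full schema.

(A, G), (F, G, J), (D, F, G, H)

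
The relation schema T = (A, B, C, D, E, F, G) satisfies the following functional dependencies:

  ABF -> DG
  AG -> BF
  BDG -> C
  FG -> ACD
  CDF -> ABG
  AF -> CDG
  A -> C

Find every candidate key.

AEF, AEG, EFG, CDEF

{A, E, F}⁺: AF→CDG adds C, D, G; AG→BF adds B → {A, B, C, D, E, F, G}. Minimal: {E, F}⁺ = {E, F}; {A, F}⁺ = {A, B, C, D, F, G}; {A, E}⁺ = {A, C, E} — none reach the full schema.
{A, E, G}⁺: AG→BF adds B, F; FG→ACD adds C, D → {A, B, C, D, E, F, G}. Minimal: {E, G}⁺ = {E, G}; {A, G}⁺ = {A, B, C, D, F, G}; {A, E}⁺ = {A, C, E} — none reach the full schema.
{E, F, G}⁺: FG→ACD adds A, C, D; CDF→ABG adds B → {A, B, C, D, E, F, G}. Minimal: {F, G}⁺ = {A, B, C, D, F, G}; {E, G}⁺ = {E, G}; {E, F}⁺ = {E, F} — none reach the full schema.
{C, D, E, F}⁺: CDF→ABG adds A, B, G → {A, B, C, D, E, F, G}. Minimal: {D, E, F}⁺ = {D, E, F}; {C, E, F}⁺ = {C, E, F}; {C, D, F}⁺ = {A, B, C, D, F, G}; … — none reach the full schema.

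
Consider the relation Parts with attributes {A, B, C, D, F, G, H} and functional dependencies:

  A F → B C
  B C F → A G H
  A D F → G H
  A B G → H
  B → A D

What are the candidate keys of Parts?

{A, F}, {B, F}

Attribute F never appears on the right-hand side of any dependency, so F must belong to every candidate key.
{F}⁺ = {F}, which is not all of the schema, so we must add further attributes.
{A, F}⁺: AF→BC adds B, C; BCF→AGH adds G, H; B→AD adds D → {A, B, C, D, F, G, H}. Minimal: {F}⁺ = {F}; {A}⁺ = {A} — none reach the full schema.
{B, F}⁺: B→AD adds A, D; AF→BC adds C; BCF→AGH adds G, H → {A, B, C, D, F, G, H}. Minimal: {F}⁺ = {F}; {B}⁺ = {A, B, D} — none reach the full schema.
Any other superkey contains one of these as a subset, so there are no further candidate keys.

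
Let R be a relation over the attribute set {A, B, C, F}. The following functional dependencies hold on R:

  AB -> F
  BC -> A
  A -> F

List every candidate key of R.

{B, C}⁺: BC→A adds A; A→F adds F → {A, B, C, F}. Minimal: {C}⁺ = {C}; {B}⁺ = {B} — none reach the full schema.

{B, C}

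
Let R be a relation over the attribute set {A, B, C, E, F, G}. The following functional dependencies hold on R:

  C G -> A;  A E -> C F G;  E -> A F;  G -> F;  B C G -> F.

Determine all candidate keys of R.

{B, E}⁺: E→AF adds A, F; AE→CFG adds C, G → {A, B, C, E, F, G}.
No other minimal superkey exists.

(B, E)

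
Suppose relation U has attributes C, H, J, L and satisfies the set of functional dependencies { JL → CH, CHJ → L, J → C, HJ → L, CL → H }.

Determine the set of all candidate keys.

Attribute J never appears on the right-hand side of any dependency, so J must belong to every candidate key.
{J}⁺ = {C, J}, which is not all of the schema, so we must add further attributes.
{H, J}⁺: J→C adds C; HJ→L adds L → {C, H, J, L}. Minimal: {J}⁺ = {C, J}; {H}⁺ = {H} — none reach the full schema.
{J, L}⁺: JL→CH adds C, H → {C, H, J, L}. Minimal: {L}⁺ = {L}; {J}⁺ = {C, J} — none reach the full schema.
Any other superkey contains one of these as a subset, so there are no further candidate keys.

HJ, JL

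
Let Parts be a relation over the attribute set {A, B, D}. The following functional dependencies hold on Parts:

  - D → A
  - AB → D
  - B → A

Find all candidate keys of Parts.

B

Attribute B never appears on the right-hand side of any dependency, so B must belong to every candidate key.
{B}⁺ = {A, B, D}, which is all of the schema, so {B} is the only candidate key.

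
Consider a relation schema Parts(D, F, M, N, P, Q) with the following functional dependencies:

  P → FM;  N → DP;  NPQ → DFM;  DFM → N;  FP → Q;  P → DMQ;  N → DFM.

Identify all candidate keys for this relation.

{N}, {P}, {D, F, M}

{N}⁺: N→DP adds D, P; P→DMQ adds M, Q; N→DFM adds F → {D, F, M, N, P, Q}.
{P}⁺: P→FM adds F, M; FP→Q adds Q; P→DMQ adds D; DFM→N adds N → {D, F, M, N, P, Q}.
{D, F, M}⁺: DFM→N adds N; N→DP adds P; FP→Q adds Q → {D, F, M, N, P, Q}. Minimal: {F, M}⁺ = {F, M}; {D, M}⁺ = {D, M}; {D, F}⁺ = {D, F} — none reach the full schema.
Any other superkey contains one of these as a subset, so there are no further candidate keys.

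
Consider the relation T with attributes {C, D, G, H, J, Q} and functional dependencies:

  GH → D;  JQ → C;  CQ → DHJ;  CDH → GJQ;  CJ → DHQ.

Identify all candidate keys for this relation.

{C, J}, {C, Q}, {J, Q}, {C, D, H}, {C, G, H}

{C, J}⁺: CJ→DHQ adds D, H, Q; CDH→GJQ adds G → {C, D, G, H, J, Q}. Minimal: {J}⁺ = {J}; {C}⁺ = {C} — none reach the full schema.
{C, Q}⁺: CQ→DHJ adds D, H, J; CDH→GJQ adds G → {C, D, G, H, J, Q}. Minimal: {Q}⁺ = {Q}; {C}⁺ = {C} — none reach the full schema.
{J, Q}⁺: JQ→C adds C; CQ→DHJ adds D, H; CDH→GJQ adds G → {C, D, G, H, J, Q}. Minimal: {Q}⁺ = {Q}; {J}⁺ = {J} — none reach the full schema.
{C, D, H}⁺: CDH→GJQ adds G, J, Q → {C, D, G, H, J, Q}. Minimal: {D, H}⁺ = {D, H}; {C, H}⁺ = {C, H}; {C, D}⁺ = {C, D} — none reach the full schema.
{C, G, H}⁺: GH→D adds D; CDH→GJQ adds J, Q → {C, D, G, H, J, Q}. Minimal: {G, H}⁺ = {D, G, H}; {C, H}⁺ = {C, H}; {C, G}⁺ = {C, G} — none reach the full schema.
Any other superkey contains one of these as a subset, so there are no further candidate keys.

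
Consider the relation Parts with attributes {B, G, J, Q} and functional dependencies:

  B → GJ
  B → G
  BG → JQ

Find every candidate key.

{B}

{B}⁺: B→GJ adds G, J; BG→JQ adds Q → {B, G, J, Q}.
No other minimal superkey exists.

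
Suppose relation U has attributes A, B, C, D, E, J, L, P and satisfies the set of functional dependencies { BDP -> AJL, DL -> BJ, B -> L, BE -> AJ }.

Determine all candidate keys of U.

{B, C, D, E, P}⁺: BDP→AJL adds A, J, L → {A, B, C, D, E, J, L, P}.
{C, D, E, L, P}⁺: DL→BJ adds B, J; BE→AJ adds A → {A, B, C, D, E, J, L, P}.
Any other superkey contains one of these as a subset, so there are no further candidate keys.

{B, C, D, E, P}; {C, D, E, L, P}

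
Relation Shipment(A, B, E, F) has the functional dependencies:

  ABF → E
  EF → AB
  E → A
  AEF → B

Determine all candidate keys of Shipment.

EF; ABF

Attribute F never appears on the right-hand side of any dependency, so F must belong to every candidate key.
{F}⁺ = {F}, which is not all of the schema, so we must add further attributes.
{E, F}⁺: EF→AB adds A, B → {A, B, E, F}.
{A, B, F}⁺: ABF→E adds E → {A, B, E, F}.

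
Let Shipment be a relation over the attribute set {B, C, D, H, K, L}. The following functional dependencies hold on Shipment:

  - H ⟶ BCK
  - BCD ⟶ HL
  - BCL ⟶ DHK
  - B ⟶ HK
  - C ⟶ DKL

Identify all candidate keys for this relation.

{B}, {H}

{B}⁺: B→HK adds H, K; H→BCK adds C; C→DKL adds D, L → {B, C, D, H, K, L}.
{H}⁺: H→BCK adds B, C, K; C→DKL adds D, L → {B, C, D, H, K, L}.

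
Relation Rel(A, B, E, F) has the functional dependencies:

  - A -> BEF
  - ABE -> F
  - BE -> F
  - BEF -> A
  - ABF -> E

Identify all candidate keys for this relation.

{A}⁺: A→BEF adds B, E, F → {A, B, E, F}.
{B, E}⁺: BE→F adds F; BEF→A adds A → {A, B, E, F}. Minimal: {E}⁺ = {E}; {B}⁺ = {B} — none reach the full schema.
Any other superkey contains one of these as a subset, so there are no further candidate keys.

(A), (B, E)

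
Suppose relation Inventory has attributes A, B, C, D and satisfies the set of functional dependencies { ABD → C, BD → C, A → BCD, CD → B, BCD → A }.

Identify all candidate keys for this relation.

{A}⁺: A→BCD adds B, C, D → {A, B, C, D}.
{B, D}⁺: BD→C adds C; BCD→A adds A → {A, B, C, D}.
{C, D}⁺: CD→B adds B; BCD→A adds A → {A, B, C, D}.

{A}, {B, D}, {C, D}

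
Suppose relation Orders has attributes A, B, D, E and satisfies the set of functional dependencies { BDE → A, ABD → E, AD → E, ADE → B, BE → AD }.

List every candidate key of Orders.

{A, D}; {B, E}

{A, D}⁺: AD→E adds E; ADE→B adds B → {A, B, D, E}. Minimal: {D}⁺ = {D}; {A}⁺ = {A} — none reach the full schema.
{B, E}⁺: BE→AD adds A, D → {A, B, D, E}. Minimal: {E}⁺ = {E}; {B}⁺ = {B} — none reach the full schema.
Any other superkey contains one of these as a subset, so there are no further candidate keys.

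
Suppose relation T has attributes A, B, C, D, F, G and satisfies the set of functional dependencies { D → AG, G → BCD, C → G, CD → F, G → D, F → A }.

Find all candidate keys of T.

C; D; G

{C}⁺: C→G adds G; G→D adds D; D→AG adds A; G→BCD adds B; CD→F adds F → {A, B, C, D, F, G}.
{D}⁺: D→AG adds A, G; G→BCD adds B, C; CD→F adds F → {A, B, C, D, F, G}.
{G}⁺: G→BCD adds B, C, D; CD→F adds F; F→A adds A → {A, B, C, D, F, G}.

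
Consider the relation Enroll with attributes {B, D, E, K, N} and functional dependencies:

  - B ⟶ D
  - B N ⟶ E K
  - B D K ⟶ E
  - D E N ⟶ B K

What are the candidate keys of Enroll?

BN, DEN

Attribute N never appears on the right-hand side of any dependency, so N must belong to every candidate key.
{N}⁺ = {N}, which is not all of the schema, so we must add further attributes.
{B, N}⁺: B→D adds D; BN→EK adds E, K → {B, D, E, K, N}. Minimal: {N}⁺ = {N}; {B}⁺ = {B, D} — none reach the full schema.
{D, E, N}⁺: DEN→BK adds B, K → {B, D, E, K, N}. Minimal: {E, N}⁺ = {E, N}; {D, N}⁺ = {D, N}; {D, E}⁺ = {D, E} — none reach the full schema.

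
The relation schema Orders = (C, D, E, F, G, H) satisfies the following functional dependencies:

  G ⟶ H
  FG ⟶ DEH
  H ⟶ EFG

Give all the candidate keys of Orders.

Attribute C never appears on the right-hand side of any dependency, so C must belong to every candidate key.
{C}⁺ = {C}, which is not all of the schema, so we must add further attributes.
{C, G}⁺: G→H adds H; H→EFG adds E, F; FG→DEH adds D → {C, D, E, F, G, H}. Minimal: {G}⁺ = {D, E, F, G, H}; {C}⁺ = {C} — none reach the full schema.
{C, H}⁺: H→EFG adds E, F, G; FG→DEH adds D → {C, D, E, F, G, H}. Minimal: {H}⁺ = {D, E, F, G, H}; {C}⁺ = {C} — none reach the full schema.

{C, G}; {C, H}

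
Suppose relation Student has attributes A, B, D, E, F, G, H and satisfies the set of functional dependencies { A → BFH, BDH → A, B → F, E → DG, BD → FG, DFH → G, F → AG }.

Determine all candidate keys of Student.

Attribute E never appears on the right-hand side of any dependency, so E must belong to every candidate key.
{E}⁺ = {D, E, G}, which is not all of the schema, so we must add further attributes.
{A, E}⁺: A→BFH adds B, F, H; E→DG adds D, G → {A, B, D, E, F, G, H}.
{B, E}⁺: B→F adds F; E→DG adds D, G; F→AG adds A; A→BFH adds H → {A, B, D, E, F, G, H}.
{E, F}⁺: E→DG adds D, G; F→AG adds A; A→BFH adds B, H → {A, B, D, E, F, G, H}.

(A, E); (B, E); (E, F)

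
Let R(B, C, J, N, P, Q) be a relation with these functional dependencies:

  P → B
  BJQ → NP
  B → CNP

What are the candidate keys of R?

BJQ, JPQ

Attributes J, Q never appear on any right-hand side, so every candidate key must contain {J, Q}.
{J, Q}⁺ = {J, Q}, which is not all of the schema, so we must add further attributes.
{B, J, Q}⁺: BJQ→NP adds N, P; B→CNP adds C → {B, C, J, N, P, Q}.
{J, P, Q}⁺: P→B adds B; BJQ→NP adds N; B→CNP adds C → {B, C, J, N, P, Q}.
Any other superkey contains one of these as a subset, so there are no further candidate keys.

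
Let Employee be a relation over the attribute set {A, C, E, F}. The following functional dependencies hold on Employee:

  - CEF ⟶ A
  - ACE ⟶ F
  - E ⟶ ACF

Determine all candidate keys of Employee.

Attribute E never appears on the right-hand side of any dependency, so E must belong to every candidate key.
{E}⁺ = {A, C, E, F}, which is all of the schema, so {E} is the only candidate key.

(E)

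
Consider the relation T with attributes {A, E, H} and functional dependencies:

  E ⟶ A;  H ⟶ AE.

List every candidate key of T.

H

Attribute H never appears on the right-hand side of any dependency, so H must belong to every candidate key.
{H}⁺ = {A, E, H}, which is all of the schema, so {H} is the only candidate key.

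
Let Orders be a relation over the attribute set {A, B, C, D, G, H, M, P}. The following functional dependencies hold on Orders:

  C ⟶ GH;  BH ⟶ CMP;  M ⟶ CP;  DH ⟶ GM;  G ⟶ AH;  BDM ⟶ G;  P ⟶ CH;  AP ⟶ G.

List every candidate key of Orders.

(B, C, D), (B, D, G), (B, D, H), (B, D, M), (B, D, P)

Attributes B, D never appear on any right-hand side, so every candidate key must contain {B, D}.
{B, D}⁺ = {B, D}, which is not all of the schema, so we must add further attributes.
{B, C, D}⁺: C→GH adds G, H; BH→CMP adds M, P; G→AH adds A → {A, B, C, D, G, H, M, P}.
{B, D, G}⁺: G→AH adds A, H; BH→CMP adds C, M, P → {A, B, C, D, G, H, M, P}.
{B, D, H}⁺: BH→CMP adds C, M, P; DH→GM adds G; G→AH adds A → {A, B, C, D, G, H, M, P}.
{B, D, M}⁺: M→CP adds C, P; BDM→G adds G; P→CH adds H; G→AH adds A → {A, B, C, D, G, H, M, P}.
{B, D, P}⁺: P→CH adds C, H; C→GH adds G; BH→CMP adds M; G→AH adds A → {A, B, C, D, G, H, M, P}.
Any other superkey contains one of these as a subset, so there are no further candidate keys.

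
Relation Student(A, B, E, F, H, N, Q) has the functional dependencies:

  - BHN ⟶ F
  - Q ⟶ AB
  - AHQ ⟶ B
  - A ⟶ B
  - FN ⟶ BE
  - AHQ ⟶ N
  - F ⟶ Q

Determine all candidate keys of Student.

(F, H); (H, Q); (A, H, N); (B, H, N)

Attribute H never appears on the right-hand side of any dependency, so H must belong to every candidate key.
{H}⁺ = {H}, which is not all of the schema, so we must add further attributes.
{F, H}⁺: F→Q adds Q; Q→AB adds A, B; AHQ→N adds N; FN→BE adds E → {A, B, E, F, H, N, Q}. Minimal: {H}⁺ = {H}; {F}⁺ = {A, B, F, Q} — none reach the full schema.
{H, Q}⁺: Q→AB adds A, B; AHQ→N adds N; BHN→F adds F; FN→BE adds E → {A, B, E, F, H, N, Q}. Minimal: {Q}⁺ = {A, B, Q}; {H}⁺ = {H} — none reach the full schema.
{A, H, N}⁺: A→B adds B; BHN→F adds F; FN→BE adds E; F→Q adds Q → {A, B, E, F, H, N, Q}. Minimal: {H, N}⁺ = {H, N}; {A, N}⁺ = {A, B, N}; {A, H}⁺ = {A, B, H} — none reach the full schema.
{B, H, N}⁺: BHN→F adds F; FN→BE adds E; F→Q adds Q; Q→AB adds A → {A, B, E, F, H, N, Q}. Minimal: {H, N}⁺ = {H, N}; {B, N}⁺ = {B, N}; {B, H}⁺ = {B, H} — none reach the full schema.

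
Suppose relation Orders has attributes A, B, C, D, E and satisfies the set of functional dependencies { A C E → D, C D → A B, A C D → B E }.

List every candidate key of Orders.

CD, ACE

Attribute C never appears on the right-hand side of any dependency, so C must belong to every candidate key.
{C}⁺ = {C}, which is not all of the schema, so we must add further attributes.
{C, D}⁺: CD→AB adds A, B; ACD→BE adds E → {A, B, C, D, E}.
{A, C, E}⁺: ACE→D adds D; CD→AB adds B → {A, B, C, D, E}.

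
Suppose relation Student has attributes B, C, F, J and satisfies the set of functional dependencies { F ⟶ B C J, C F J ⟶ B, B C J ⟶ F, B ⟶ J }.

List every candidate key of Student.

F, BC

{F}⁺: F→BCJ adds B, C, J → {B, C, F, J}.
{B, C}⁺: B→J adds J; BCJ→F adds F → {B, C, F, J}. Minimal: {C}⁺ = {C}; {B}⁺ = {B, J} — none reach the full schema.
Any other superkey contains one of these as a subset, so there are no further candidate keys.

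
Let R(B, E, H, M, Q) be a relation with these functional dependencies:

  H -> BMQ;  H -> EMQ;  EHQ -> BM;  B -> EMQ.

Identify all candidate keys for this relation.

Attribute H never appears on the right-hand side of any dependency, so H must belong to every candidate key.
{H}⁺ = {B, E, H, M, Q}, which is all of the schema, so {H} is the only candidate key.

{H}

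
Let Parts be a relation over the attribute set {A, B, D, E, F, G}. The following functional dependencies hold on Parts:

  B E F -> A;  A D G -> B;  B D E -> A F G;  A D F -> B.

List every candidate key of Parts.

{B, D, E}⁺: BDE→AFG adds A, F, G → {A, B, D, E, F, G}. Minimal: {D, E}⁺ = {D, E}; {B, E}⁺ = {B, E}; {B, D}⁺ = {B, D} — none reach the full schema.
{A, D, E, F}⁺: ADF→B adds B; BDE→AFG adds G → {A, B, D, E, F, G}. Minimal: {D, E, F}⁺ = {D, E, F}; {A, E, F}⁺ = {A, E, F}; {A, D, F}⁺ = {A, B, D, F}; … — none reach the full schema.
{A, D, E, G}⁺: ADG→B adds B; BDE→AFG adds F → {A, B, D, E, F, G}. Minimal: {D, E, G}⁺ = {D, E, G}; {A, E, G}⁺ = {A, E, G}; {A, D, G}⁺ = {A, B, D, G}; … — none reach the full schema.

{B, D, E}; {A, D, E, F}; {A, D, E, G}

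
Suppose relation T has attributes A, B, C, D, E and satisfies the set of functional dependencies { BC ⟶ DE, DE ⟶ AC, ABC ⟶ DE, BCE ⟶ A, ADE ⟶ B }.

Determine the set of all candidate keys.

(B, C); (D, E)

{B, C}⁺: BC→DE adds D, E; DE→AC adds A → {A, B, C, D, E}. Minimal: {C}⁺ = {C}; {B}⁺ = {B} — none reach the full schema.
{D, E}⁺: DE→AC adds A, C; ADE→B adds B → {A, B, C, D, E}. Minimal: {E}⁺ = {E}; {D}⁺ = {D} — none reach the full schema.
Any other superkey contains one of these as a subset, so there are no further candidate keys.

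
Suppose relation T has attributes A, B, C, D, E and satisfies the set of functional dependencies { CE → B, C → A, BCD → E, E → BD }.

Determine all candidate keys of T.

{C, E}⁺: CE→B adds B; C→A adds A; E→BD adds D → {A, B, C, D, E}. Minimal: {E}⁺ = {B, D, E}; {C}⁺ = {A, C} — none reach the full schema.
{B, C, D}⁺: C→A adds A; BCD→E adds E → {A, B, C, D, E}. Minimal: {C, D}⁺ = {A, C, D}; {B, D}⁺ = {B, D}; {B, C}⁺ = {A, B, C} — none reach the full schema.
Any other superkey contains one of these as a subset, so there are no further candidate keys.

CE; BCD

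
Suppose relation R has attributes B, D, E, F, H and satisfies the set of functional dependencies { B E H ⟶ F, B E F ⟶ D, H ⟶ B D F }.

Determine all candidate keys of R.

Attributes E, H never appear on any right-hand side, so every candidate key must contain {E, H}.
{E, H}⁺ = {B, D, E, F, H}, which is all of the schema, so {E, H} is the only candidate key.

{E, H}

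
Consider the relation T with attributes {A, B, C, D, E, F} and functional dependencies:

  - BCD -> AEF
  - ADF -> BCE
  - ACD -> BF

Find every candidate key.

{A, C, D}, {A, D, F}, {B, C, D}

Attribute D never appears on the right-hand side of any dependency, so D must belong to every candidate key.
{D}⁺ = {D}, which is not all of the schema, so we must add further attributes.
{A, C, D}⁺: ACD→BF adds B, F; BCD→AEF adds E → {A, B, C, D, E, F}. Minimal: {C, D}⁺ = {C, D}; {A, D}⁺ = {A, D}; {A, C}⁺ = {A, C} — none reach the full schema.
{A, D, F}⁺: ADF→BCE adds B, C, E → {A, B, C, D, E, F}. Minimal: {D, F}⁺ = {D, F}; {A, F}⁺ = {A, F}; {A, D}⁺ = {A, D} — none reach the full schema.
{B, C, D}⁺: BCD→AEF adds A, E, F → {A, B, C, D, E, F}. Minimal: {C, D}⁺ = {C, D}; {B, D}⁺ = {B, D}; {B, C}⁺ = {B, C} — none reach the full schema.
Any other superkey contains one of these as a subset, so there are no further candidate keys.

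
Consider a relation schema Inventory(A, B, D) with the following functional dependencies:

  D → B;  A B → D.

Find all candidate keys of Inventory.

{A, B}⁺: AB→D adds D → {A, B, D}. Minimal: {B}⁺ = {B}; {A}⁺ = {A} — none reach the full schema.
{A, D}⁺: D→B adds B → {A, B, D}. Minimal: {D}⁺ = {B, D}; {A}⁺ = {A} — none reach the full schema.

{A, B}, {A, D}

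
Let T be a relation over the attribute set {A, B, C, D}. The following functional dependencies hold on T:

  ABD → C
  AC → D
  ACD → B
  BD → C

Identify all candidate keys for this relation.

AC; ABD

Attribute A never appears on the right-hand side of any dependency, so A must belong to every candidate key.
{A}⁺ = {A}, which is not all of the schema, so we must add further attributes.
{A, C}⁺: AC→D adds D; ACD→B adds B → {A, B, C, D}. Minimal: {C}⁺ = {C}; {A}⁺ = {A} — none reach the full schema.
{A, B, D}⁺: ABD→C adds C → {A, B, C, D}. Minimal: {B, D}⁺ = {B, C, D}; {A, D}⁺ = {A, D}; {A, B}⁺ = {A, B} — none reach the full schema.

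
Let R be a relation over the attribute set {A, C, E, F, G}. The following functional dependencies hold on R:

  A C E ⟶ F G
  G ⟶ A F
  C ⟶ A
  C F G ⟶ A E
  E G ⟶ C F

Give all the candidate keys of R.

{C, E}, {C, G}, {E, G}

{C, E}⁺: C→A adds A; ACE→FG adds F, G → {A, C, E, F, G}. Minimal: {E}⁺ = {E}; {C}⁺ = {A, C} — none reach the full schema.
{C, G}⁺: G→AF adds A, F; CFG→AE adds E → {A, C, E, F, G}. Minimal: {G}⁺ = {A, F, G}; {C}⁺ = {A, C} — none reach the full schema.
{E, G}⁺: G→AF adds A, F; EG→CF adds C → {A, C, E, F, G}. Minimal: {G}⁺ = {A, F, G}; {E}⁺ = {E} — none reach the full schema.
Any other superkey contains one of these as a subset, so there are no further candidate keys.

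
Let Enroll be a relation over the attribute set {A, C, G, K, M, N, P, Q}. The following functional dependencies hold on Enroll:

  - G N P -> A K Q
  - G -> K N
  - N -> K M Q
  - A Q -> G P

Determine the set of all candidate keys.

{A, C, G}⁺: G→KN adds K, N; N→KMQ adds M, Q; AQ→GP adds P → {A, C, G, K, M, N, P, Q}. Minimal: {C, G}⁺ = {C, G, K, M, N, Q}; {A, G}⁺ = {A, G, K, M, N, P, Q}; {A, C}⁺ = {A, C} — none reach the full schema.
{A, C, N}⁺: N→KMQ adds K, M, Q; AQ→GP adds G, P → {A, C, G, K, M, N, P, Q}. Minimal: {C, N}⁺ = {C, K, M, N, Q}; {A, N}⁺ = {A, G, K, M, N, P, Q}; {A, C}⁺ = {A, C} — none reach the full schema.
{A, C, Q}⁺: AQ→GP adds G, P; G→KN adds K, N; N→KMQ adds M → {A, C, G, K, M, N, P, Q}. Minimal: {C, Q}⁺ = {C, Q}; {A, Q}⁺ = {A, G, K, M, N, P, Q}; {A, C}⁺ = {A, C} — none reach the full schema.
{C, G, P}⁺: G→KN adds K, N; N→KMQ adds M, Q; GNP→AKQ adds A → {A, C, G, K, M, N, P, Q}. Minimal: {G, P}⁺ = {A, G, K, M, N, P, Q}; {C, P}⁺ = {C, P}; {C, G}⁺ = {C, G, K, M, N, Q} — none reach the full schema.

ACG; ACN; ACQ; CGP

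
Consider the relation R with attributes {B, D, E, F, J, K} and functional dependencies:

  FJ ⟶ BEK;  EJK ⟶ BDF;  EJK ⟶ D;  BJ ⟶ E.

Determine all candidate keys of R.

Attribute J never appears on the right-hand side of any dependency, so J must belong to every candidate key.
{J}⁺ = {J}, which is not all of the schema, so we must add further attributes.
{F, J}⁺: FJ→BEK adds B, E, K; EJK→BDF adds D → {B, D, E, F, J, K}. Minimal: {J}⁺ = {J}; {F}⁺ = {F} — none reach the full schema.
{B, J, K}⁺: BJ→E adds E; EJK→BDF adds D, F → {B, D, E, F, J, K}. Minimal: {J, K}⁺ = {J, K}; {B, K}⁺ = {B, K}; {B, J}⁺ = {B, E, J} — none reach the full schema.
{E, J, K}⁺: EJK→BDF adds B, D, F → {B, D, E, F, J, K}. Minimal: {J, K}⁺ = {J, K}; {E, K}⁺ = {E, K}; {E, J}⁺ = {E, J} — none reach the full schema.
Any other superkey contains one of these as a subset, so there are no further candidate keys.

{F, J}; {B, J, K}; {E, J, K}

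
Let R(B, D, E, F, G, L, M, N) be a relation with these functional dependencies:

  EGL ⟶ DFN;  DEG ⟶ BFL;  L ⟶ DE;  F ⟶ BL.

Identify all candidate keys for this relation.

Attributes G, M never appear on any right-hand side, so every candidate key must contain {G, M}.
{G, M}⁺ = {G, M}, which is not all of the schema, so we must add further attributes.
{F, G, M}⁺: F→BL adds B, L; L→DE adds D, E; EGL→DFN adds N → {B, D, E, F, G, L, M, N}. Minimal: {G, M}⁺ = {G, M}; {F, M}⁺ = {B, D, E, F, L, M}; {F, G}⁺ = {B, D, E, F, G, L, N} — none reach the full schema.
{G, L, M}⁺: L→DE adds D, E; EGL→DFN adds F, N; DEG→BFL adds B → {B, D, E, F, G, L, M, N}. Minimal: {L, M}⁺ = {D, E, L, M}; {G, M}⁺ = {G, M}; {G, L}⁺ = {B, D, E, F, G, L, N} — none reach the full schema.
{D, E, G, M}⁺: DEG→BFL adds B, F, L; EGL→DFN adds N → {B, D, E, F, G, L, M, N}. Minimal: {E, G, M}⁺ = {E, G, M}; {D, G, M}⁺ = {D, G, M}; {D, E, M}⁺ = {D, E, M}; … — none reach the full schema.

FGM, GLM, DEGM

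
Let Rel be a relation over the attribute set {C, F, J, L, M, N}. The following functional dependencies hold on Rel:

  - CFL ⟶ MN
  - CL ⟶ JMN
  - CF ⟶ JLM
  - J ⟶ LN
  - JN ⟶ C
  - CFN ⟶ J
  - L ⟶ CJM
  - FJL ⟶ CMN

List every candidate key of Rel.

Attribute F never appears on the right-hand side of any dependency, so F must belong to every candidate key.
{F}⁺ = {F}, which is not all of the schema, so we must add further attributes.
{C, F}⁺: CF→JLM adds J, L, M; J→LN adds N → {C, F, J, L, M, N}.
{F, J}⁺: J→LN adds L, N; JN→C adds C; L→CJM adds M → {C, F, J, L, M, N}.
{F, L}⁺: L→CJM adds C, J, M; FJL→CMN adds N → {C, F, J, L, M, N}.
Any other superkey contains one of these as a subset, so there are no further candidate keys.

{C, F}, {F, J}, {F, L}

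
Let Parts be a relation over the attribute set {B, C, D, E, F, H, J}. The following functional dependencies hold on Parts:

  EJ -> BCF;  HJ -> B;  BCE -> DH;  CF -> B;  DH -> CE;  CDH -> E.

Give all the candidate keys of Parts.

{E, J}⁺: EJ→BCF adds B, C, F; BCE→DH adds D, H → {B, C, D, E, F, H, J}. Minimal: {J}⁺ = {J}; {E}⁺ = {E} — none reach the full schema.
{D, H, J}⁺: HJ→B adds B; DH→CE adds C, E; EJ→BCF adds F → {B, C, D, E, F, H, J}. Minimal: {H, J}⁺ = {B, H, J}; {D, J}⁺ = {D, J}; {D, H}⁺ = {C, D, E, H} — none reach the full schema.

{E, J}, {D, H, J}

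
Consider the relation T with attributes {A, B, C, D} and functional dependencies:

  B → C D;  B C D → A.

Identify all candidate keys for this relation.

Attribute B never appears on the right-hand side of any dependency, so B must belong to every candidate key.
{B}⁺ = {A, B, C, D}, which is all of the schema, so {B} is the only candidate key.

{B}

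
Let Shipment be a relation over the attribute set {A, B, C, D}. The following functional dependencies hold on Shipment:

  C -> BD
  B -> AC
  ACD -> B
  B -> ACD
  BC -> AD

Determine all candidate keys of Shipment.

{B}⁺: B→AC adds A, C; B→ACD adds D → {A, B, C, D}.
{C}⁺: C→BD adds B, D; B→AC adds A → {A, B, C, D}.
Any other superkey contains one of these as a subset, so there are no further candidate keys.

B, C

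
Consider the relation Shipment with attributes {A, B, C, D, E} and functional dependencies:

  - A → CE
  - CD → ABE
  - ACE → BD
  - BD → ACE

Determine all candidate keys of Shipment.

{A}, {B, D}, {C, D}

{A}⁺: A→CE adds C, E; ACE→BD adds B, D → {A, B, C, D, E}.
{B, D}⁺: BD→ACE adds A, C, E → {A, B, C, D, E}. Minimal: {D}⁺ = {D}; {B}⁺ = {B} — none reach the full schema.
{C, D}⁺: CD→ABE adds A, B, E → {A, B, C, D, E}. Minimal: {D}⁺ = {D}; {C}⁺ = {C} — none reach the full schema.
Any other superkey contains one of these as a subset, so there are no further candidate keys.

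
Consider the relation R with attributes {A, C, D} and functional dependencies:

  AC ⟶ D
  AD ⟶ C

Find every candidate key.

Attribute A never appears on the right-hand side of any dependency, so A must belong to every candidate key.
{A}⁺ = {A}, which is not all of the schema, so we must add further attributes.
{A, C}⁺: AC→D adds D → {A, C, D}.
{A, D}⁺: AD→C adds C → {A, C, D}.
Any other superkey contains one of these as a subset, so there are no further candidate keys.

{A, C}, {A, D}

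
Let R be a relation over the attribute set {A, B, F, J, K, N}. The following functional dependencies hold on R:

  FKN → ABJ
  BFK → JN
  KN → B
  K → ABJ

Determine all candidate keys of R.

{F, K}⁺: K→ABJ adds A, B, J; BFK→JN adds N → {A, B, F, J, K, N}. Minimal: {K}⁺ = {A, B, J, K}; {F}⁺ = {F} — none reach the full schema.
No other minimal superkey exists.

{F, K}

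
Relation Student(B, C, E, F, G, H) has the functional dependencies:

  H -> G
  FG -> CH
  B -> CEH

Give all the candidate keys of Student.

Attributes B, F never appear on any right-hand side, so every candidate key must contain {B, F}.
{B, F}⁺ = {B, C, E, F, G, H}, which is all of the schema, so {B, F} is the only candidate key.

{B, F}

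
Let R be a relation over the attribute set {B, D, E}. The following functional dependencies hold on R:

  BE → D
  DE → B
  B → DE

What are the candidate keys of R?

B, DE

{B}⁺: B→DE adds D, E → {B, D, E}.
{D, E}⁺: DE→B adds B → {B, D, E}.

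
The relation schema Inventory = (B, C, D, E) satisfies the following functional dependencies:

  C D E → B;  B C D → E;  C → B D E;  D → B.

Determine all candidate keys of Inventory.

C

Attribute C never appears on the right-hand side of any dependency, so C must belong to every candidate key.
{C}⁺ = {B, C, D, E}, which is all of the schema, so {C} is the only candidate key.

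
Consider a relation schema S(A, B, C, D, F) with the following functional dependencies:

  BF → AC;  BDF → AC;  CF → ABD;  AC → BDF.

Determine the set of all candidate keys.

(A, C), (B, F), (C, F)

{A, C}⁺: AC→BDF adds B, D, F → {A, B, C, D, F}. Minimal: {C}⁺ = {C}; {A}⁺ = {A} — none reach the full schema.
{B, F}⁺: BF→AC adds A, C; CF→ABD adds D → {A, B, C, D, F}. Minimal: {F}⁺ = {F}; {B}⁺ = {B} — none reach the full schema.
{C, F}⁺: CF→ABD adds A, B, D → {A, B, C, D, F}. Minimal: {F}⁺ = {F}; {C}⁺ = {C} — none reach the full schema.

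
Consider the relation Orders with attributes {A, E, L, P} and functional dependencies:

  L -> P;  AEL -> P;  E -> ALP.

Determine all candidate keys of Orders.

(E)

Attribute E never appears on the right-hand side of any dependency, so E must belong to every candidate key.
{E}⁺ = {A, E, L, P}, which is all of the schema, so {E} is the only candidate key.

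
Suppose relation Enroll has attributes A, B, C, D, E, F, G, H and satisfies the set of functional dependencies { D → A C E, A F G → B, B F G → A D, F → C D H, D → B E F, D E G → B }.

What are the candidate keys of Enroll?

Attribute G never appears on the right-hand side of any dependency, so G must belong to every candidate key.
{G}⁺ = {G}, which is not all of the schema, so we must add further attributes.
{D, G}⁺: D→ACE adds A, C, E; D→BEF adds B, F; F→CDH adds H → {A, B, C, D, E, F, G, H}. Minimal: {G}⁺ = {G}; {D}⁺ = {A, B, C, D, E, F, H} — none reach the full schema.
{F, G}⁺: F→CDH adds C, D, H; D→BEF adds B, E; D→ACE adds A → {A, B, C, D, E, F, G, H}. Minimal: {G}⁺ = {G}; {F}⁺ = {A, B, C, D, E, F, H} — none reach the full schema.
Any other superkey contains one of these as a subset, so there are no further candidate keys.

{D, G}; {F, G}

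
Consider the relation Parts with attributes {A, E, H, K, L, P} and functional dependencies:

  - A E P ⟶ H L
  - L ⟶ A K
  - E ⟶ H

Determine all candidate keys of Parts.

{A, E, P}, {E, L, P}

Attributes E, P never appear on any right-hand side, so every candidate key must contain {E, P}.
{E, P}⁺ = {E, H, P}, which is not all of the schema, so we must add further attributes.
{A, E, P}⁺: AEP→HL adds H, L; L→AK adds K → {A, E, H, K, L, P}. Minimal: {E, P}⁺ = {E, H, P}; {A, P}⁺ = {A, P}; {A, E}⁺ = {A, E, H} — none reach the full schema.
{E, L, P}⁺: L→AK adds A, K; E→H adds H → {A, E, H, K, L, P}. Minimal: {L, P}⁺ = {A, K, L, P}; {E, P}⁺ = {E, H, P}; {E, L}⁺ = {A, E, H, K, L} — none reach the full schema.
Any other superkey contains one of these as a subset, so there are no further candidate keys.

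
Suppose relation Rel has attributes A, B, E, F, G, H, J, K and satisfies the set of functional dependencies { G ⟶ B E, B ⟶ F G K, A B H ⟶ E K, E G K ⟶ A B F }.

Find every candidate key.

{B, H, J}⁺: B→FGK adds F, G, K; G→BE adds E; EGK→ABF adds A → {A, B, E, F, G, H, J, K}.
{G, H, J}⁺: G→BE adds B, E; B→FGK adds F, K; EGK→ABF adds A → {A, B, E, F, G, H, J, K}.

BHJ; GHJ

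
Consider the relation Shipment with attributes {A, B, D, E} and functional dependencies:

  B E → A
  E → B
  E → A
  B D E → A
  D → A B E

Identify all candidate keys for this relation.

Attribute D never appears on the right-hand side of any dependency, so D must belong to every candidate key.
{D}⁺ = {A, B, D, E}, which is all of the schema, so {D} is the only candidate key.

D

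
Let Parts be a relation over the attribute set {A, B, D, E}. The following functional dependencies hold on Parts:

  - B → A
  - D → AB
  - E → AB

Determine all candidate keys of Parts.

(D, E)

Attributes D, E never appear on any right-hand side, so every candidate key must contain {D, E}.
{D, E}⁺ = {A, B, D, E}, which is all of the schema, so {D, E} is the only candidate key.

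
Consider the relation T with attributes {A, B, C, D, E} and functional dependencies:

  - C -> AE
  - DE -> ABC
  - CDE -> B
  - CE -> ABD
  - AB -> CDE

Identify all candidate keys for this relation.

{C}⁺: C→AE adds A, E; CE→ABD adds B, D → {A, B, C, D, E}.
{A, B}⁺: AB→CDE adds C, D, E → {A, B, C, D, E}. Minimal: {B}⁺ = {B}; {A}⁺ = {A} — none reach the full schema.
{D, E}⁺: DE→ABC adds A, B, C → {A, B, C, D, E}. Minimal: {E}⁺ = {E}; {D}⁺ = {D} — none reach the full schema.

(C); (A, B); (D, E)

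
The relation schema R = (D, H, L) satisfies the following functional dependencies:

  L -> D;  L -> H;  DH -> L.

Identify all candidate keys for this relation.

{L}⁺: L→D adds D; L→H adds H → {D, H, L}.
{D, H}⁺: DH→L adds L → {D, H, L}. Minimal: {H}⁺ = {H}; {D}⁺ = {D} — none reach the full schema.
Any other superkey contains one of these as a subset, so there are no further candidate keys.

{L}; {D, H}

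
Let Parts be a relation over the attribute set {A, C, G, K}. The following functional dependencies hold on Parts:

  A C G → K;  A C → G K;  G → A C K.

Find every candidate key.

{G}, {A, C}

{G}⁺: G→ACK adds A, C, K → {A, C, G, K}.
{A, C}⁺: AC→GK adds G, K → {A, C, G, K}. Minimal: {C}⁺ = {C}; {A}⁺ = {A} — none reach the full schema.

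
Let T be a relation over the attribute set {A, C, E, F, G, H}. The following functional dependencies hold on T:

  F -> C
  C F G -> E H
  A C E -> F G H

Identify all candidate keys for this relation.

(A, C, E), (A, E, F), (A, F, G)

Attribute A never appears on the right-hand side of any dependency, so A must belong to every candidate key.
{A}⁺ = {A}, which is not all of the schema, so we must add further attributes.
{A, C, E}⁺: ACE→FGH adds F, G, H → {A, C, E, F, G, H}. Minimal: {C, E}⁺ = {C, E}; {A, E}⁺ = {A, E}; {A, C}⁺ = {A, C} — none reach the full schema.
{A, E, F}⁺: F→C adds C; ACE→FGH adds G, H → {A, C, E, F, G, H}. Minimal: {E, F}⁺ = {C, E, F}; {A, F}⁺ = {A, C, F}; {A, E}⁺ = {A, E} — none reach the full schema.
{A, F, G}⁺: F→C adds C; CFG→EH adds E, H → {A, C, E, F, G, H}. Minimal: {F, G}⁺ = {C, E, F, G, H}; {A, G}⁺ = {A, G}; {A, F}⁺ = {A, C, F} — none reach the full schema.
Any other superkey contains one of these as a subset, so there are no further candidate keys.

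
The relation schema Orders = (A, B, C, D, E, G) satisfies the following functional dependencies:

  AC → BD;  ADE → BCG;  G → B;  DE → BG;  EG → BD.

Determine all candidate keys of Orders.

Attributes A, E never appear on any right-hand side, so every candidate key must contain {A, E}.
{A, E}⁺ = {A, E}, which is not all of the schema, so we must add further attributes.
{A, C, E}⁺: AC→BD adds B, D; ADE→BCG adds G → {A, B, C, D, E, G}.
{A, D, E}⁺: ADE→BCG adds B, C, G → {A, B, C, D, E, G}.
{A, E, G}⁺: G→B adds B; EG→BD adds D; ADE→BCG adds C → {A, B, C, D, E, G}.

ACE, ADE, AEG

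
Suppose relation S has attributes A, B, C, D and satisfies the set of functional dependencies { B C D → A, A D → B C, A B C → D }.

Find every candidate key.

{A, D}⁺: AD→BC adds B, C → {A, B, C, D}. Minimal: {D}⁺ = {D}; {A}⁺ = {A} — none reach the full schema.
{A, B, C}⁺: ABC→D adds D → {A, B, C, D}. Minimal: {B, C}⁺ = {B, C}; {A, C}⁺ = {A, C}; {A, B}⁺ = {A, B} — none reach the full schema.
{B, C, D}⁺: BCD→A adds A → {A, B, C, D}. Minimal: {C, D}⁺ = {C, D}; {B, D}⁺ = {B, D}; {B, C}⁺ = {B, C} — none reach the full schema.
Any other superkey contains one of these as a subset, so there are no further candidate keys.

{A, D}, {A, B, C}, {B, C, D}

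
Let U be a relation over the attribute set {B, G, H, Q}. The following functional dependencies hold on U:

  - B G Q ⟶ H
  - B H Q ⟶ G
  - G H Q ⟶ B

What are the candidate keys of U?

BGQ, BHQ, GHQ

Attribute Q never appears on the right-hand side of any dependency, so Q must belong to every candidate key.
{Q}⁺ = {Q}, which is not all of the schema, so we must add further attributes.
{B, G, Q}⁺: BGQ→H adds H → {B, G, H, Q}.
{B, H, Q}⁺: BHQ→G adds G → {B, G, H, Q}.
{G, H, Q}⁺: GHQ→B adds B → {B, G, H, Q}.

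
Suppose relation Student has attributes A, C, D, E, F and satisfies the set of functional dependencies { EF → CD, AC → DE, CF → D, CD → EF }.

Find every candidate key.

{A, C}⁺: AC→DE adds D, E; CD→EF adds F → {A, C, D, E, F}.
{A, E, F}⁺: EF→CD adds C, D → {A, C, D, E, F}.

{A, C}; {A, E, F}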